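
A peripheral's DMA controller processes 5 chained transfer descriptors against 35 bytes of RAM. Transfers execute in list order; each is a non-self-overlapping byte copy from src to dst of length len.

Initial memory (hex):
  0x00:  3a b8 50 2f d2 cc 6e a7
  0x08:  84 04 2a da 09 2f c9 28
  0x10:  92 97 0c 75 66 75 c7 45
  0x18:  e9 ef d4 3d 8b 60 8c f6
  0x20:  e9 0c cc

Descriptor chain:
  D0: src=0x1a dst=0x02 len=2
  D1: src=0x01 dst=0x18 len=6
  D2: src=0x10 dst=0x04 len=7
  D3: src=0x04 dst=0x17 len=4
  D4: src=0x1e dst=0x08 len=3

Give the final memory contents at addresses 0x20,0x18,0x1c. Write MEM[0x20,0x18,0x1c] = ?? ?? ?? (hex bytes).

MEM[0x20,0x18,0x1c] = e9 97 cc

D0: mem[0x02..0x03] <- [d4 3d]
D1: mem[0x18..0x1d] <- [b8 d4 3d d2 cc 6e]
D2: mem[0x04..0x0a] <- [92 97 0c 75 66 75 c7]
D3: mem[0x17..0x1a] <- [92 97 0c 75]
D4: mem[0x08..0x0a] <- [8c f6 e9]
query mem[0x20]=0xe9, mem[0x18]=0x97, mem[0x1c]=0xcc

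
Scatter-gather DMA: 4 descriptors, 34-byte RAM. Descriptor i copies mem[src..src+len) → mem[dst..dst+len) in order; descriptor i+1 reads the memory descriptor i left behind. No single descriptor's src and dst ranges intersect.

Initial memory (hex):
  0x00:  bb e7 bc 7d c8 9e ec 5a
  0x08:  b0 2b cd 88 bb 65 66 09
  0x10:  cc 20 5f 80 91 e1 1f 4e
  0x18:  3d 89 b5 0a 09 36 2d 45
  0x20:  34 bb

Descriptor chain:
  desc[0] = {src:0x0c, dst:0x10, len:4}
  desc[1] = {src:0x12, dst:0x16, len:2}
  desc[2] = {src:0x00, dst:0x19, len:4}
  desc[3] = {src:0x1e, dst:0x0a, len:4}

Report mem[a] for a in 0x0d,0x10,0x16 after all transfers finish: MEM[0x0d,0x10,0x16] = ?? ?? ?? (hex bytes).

#0 dst[0x10+4] := {0xbb,0x65,0x66,0x09}
#1 dst[0x16+2] := {0x66,0x09}
#2 dst[0x19+4] := {0xbb,0xe7,0xbc,0x7d}
#3 dst[0x0a+4] := {0x2d,0x45,0x34,0xbb}
query mem[0x0d]=0xbb, mem[0x10]=0xbb, mem[0x16]=0x66

MEM[0x0d,0x10,0x16] = bb bb 66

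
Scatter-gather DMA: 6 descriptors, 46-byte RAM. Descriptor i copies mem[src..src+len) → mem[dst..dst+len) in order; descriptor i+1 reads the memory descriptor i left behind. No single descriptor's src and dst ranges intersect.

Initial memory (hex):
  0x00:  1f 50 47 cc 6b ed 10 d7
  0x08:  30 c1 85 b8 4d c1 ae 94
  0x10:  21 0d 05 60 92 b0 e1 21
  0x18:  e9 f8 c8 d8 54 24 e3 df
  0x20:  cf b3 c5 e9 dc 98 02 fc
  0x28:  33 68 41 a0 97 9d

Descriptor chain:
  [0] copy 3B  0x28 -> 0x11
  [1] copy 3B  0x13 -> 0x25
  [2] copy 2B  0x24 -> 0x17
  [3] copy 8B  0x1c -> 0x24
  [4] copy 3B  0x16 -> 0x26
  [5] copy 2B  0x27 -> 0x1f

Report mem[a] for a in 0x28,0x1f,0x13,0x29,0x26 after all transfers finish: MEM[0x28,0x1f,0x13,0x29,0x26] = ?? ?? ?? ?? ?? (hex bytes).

[0] 0x28->0x11 len=3 : 33 68 41
[1] 0x13->0x25 len=3 : 41 92 b0
[2] 0x24->0x17 len=2 : dc 41
[3] 0x1c->0x24 len=8 : 54 24 e3 df cf b3 c5 e9
[4] 0x16->0x26 len=3 : e1 dc 41
[5] 0x27->0x1f len=2 : dc 41
query mem[0x28]=0x41, mem[0x1f]=0xdc, mem[0x13]=0x41, mem[0x29]=0xb3, mem[0x26]=0xe1

MEM[0x28,0x1f,0x13,0x29,0x26] = 41 dc 41 b3 e1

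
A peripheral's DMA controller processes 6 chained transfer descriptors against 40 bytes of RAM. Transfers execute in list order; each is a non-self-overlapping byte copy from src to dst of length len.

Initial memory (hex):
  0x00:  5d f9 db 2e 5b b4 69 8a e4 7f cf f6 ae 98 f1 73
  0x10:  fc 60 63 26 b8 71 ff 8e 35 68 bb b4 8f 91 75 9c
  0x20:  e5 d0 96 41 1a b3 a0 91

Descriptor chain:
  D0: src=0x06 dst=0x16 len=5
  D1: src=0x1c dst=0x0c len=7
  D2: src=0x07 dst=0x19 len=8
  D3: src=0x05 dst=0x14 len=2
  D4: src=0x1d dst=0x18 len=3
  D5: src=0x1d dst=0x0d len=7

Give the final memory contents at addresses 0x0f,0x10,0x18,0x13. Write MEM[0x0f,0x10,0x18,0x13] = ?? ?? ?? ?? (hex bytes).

#0 dst[0x16+5] := {0x69,0x8a,0xe4,0x7f,0xcf}
#1 dst[0x0c+7] := {0x8f,0x91,0x75,0x9c,0xe5,0xd0,0x96}
#2 dst[0x19+8] := {0x8a,0xe4,0x7f,0xcf,0xf6,0x8f,0x91,0x75}
#3 dst[0x14+2] := {0xb4,0x69}
#4 dst[0x18+3] := {0xf6,0x8f,0x91}
#5 dst[0x0d+7] := {0xf6,0x8f,0x91,0x75,0xd0,0x96,0x41}
query mem[0x0f]=0x91, mem[0x10]=0x75, mem[0x18]=0xf6, mem[0x13]=0x41

MEM[0x0f,0x10,0x18,0x13] = 91 75 f6 41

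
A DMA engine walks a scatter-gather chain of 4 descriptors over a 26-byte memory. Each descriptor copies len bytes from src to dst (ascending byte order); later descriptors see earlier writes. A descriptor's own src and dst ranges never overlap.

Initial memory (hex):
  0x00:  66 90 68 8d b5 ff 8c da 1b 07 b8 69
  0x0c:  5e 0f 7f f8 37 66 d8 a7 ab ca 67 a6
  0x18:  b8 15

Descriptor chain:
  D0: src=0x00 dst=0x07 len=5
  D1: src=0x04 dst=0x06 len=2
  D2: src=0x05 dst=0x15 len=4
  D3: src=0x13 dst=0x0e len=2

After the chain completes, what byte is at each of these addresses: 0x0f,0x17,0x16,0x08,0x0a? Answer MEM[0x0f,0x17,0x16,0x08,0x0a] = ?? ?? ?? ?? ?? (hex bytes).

MEM[0x0f,0x17,0x16,0x08,0x0a] = ab ff b5 90 8d

D0: mem[0x07..0x0b] <- [66 90 68 8d b5]
D1: mem[0x06..0x07] <- [b5 ff]
D2: mem[0x15..0x18] <- [ff b5 ff 90]
D3: mem[0x0e..0x0f] <- [a7 ab]
query mem[0x0f]=0xab, mem[0x17]=0xff, mem[0x16]=0xb5, mem[0x08]=0x90, mem[0x0a]=0x8d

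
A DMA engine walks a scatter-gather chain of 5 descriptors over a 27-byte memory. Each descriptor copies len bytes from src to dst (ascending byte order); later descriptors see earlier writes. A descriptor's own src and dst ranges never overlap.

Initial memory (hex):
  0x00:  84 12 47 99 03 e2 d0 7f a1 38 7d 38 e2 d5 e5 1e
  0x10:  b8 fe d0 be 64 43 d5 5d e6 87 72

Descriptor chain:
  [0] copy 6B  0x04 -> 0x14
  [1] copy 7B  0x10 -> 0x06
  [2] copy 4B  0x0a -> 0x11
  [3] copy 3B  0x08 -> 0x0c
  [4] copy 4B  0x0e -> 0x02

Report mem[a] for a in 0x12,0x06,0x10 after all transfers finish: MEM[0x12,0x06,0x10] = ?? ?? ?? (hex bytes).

MEM[0x12,0x06,0x10] = e2 b8 b8

[0] 0x04->0x14 len=6 : 03 e2 d0 7f a1 38
[1] 0x10->0x06 len=7 : b8 fe d0 be 03 e2 d0
[2] 0x0a->0x11 len=4 : 03 e2 d0 d5
[3] 0x08->0x0c len=3 : d0 be 03
[4] 0x0e->0x02 len=4 : 03 1e b8 03
query mem[0x12]=0xe2, mem[0x06]=0xb8, mem[0x10]=0xb8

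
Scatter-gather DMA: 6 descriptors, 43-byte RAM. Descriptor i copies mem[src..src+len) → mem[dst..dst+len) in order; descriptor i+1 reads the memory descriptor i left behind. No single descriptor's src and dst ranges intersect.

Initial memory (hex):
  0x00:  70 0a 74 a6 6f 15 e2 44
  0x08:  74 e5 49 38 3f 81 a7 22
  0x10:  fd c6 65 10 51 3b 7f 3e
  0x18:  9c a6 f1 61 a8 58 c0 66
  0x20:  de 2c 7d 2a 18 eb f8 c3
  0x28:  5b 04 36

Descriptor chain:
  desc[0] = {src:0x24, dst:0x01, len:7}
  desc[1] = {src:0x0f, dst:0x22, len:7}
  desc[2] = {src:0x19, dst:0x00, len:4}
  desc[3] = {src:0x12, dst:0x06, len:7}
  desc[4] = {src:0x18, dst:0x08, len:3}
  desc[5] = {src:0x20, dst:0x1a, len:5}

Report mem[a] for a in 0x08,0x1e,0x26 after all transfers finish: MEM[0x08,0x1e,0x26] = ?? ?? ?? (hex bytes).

[0] 0x24->0x01 len=7 : 18 eb f8 c3 5b 04 36
[1] 0x0f->0x22 len=7 : 22 fd c6 65 10 51 3b
[2] 0x19->0x00 len=4 : a6 f1 61 a8
[3] 0x12->0x06 len=7 : 65 10 51 3b 7f 3e 9c
[4] 0x18->0x08 len=3 : 9c a6 f1
[5] 0x20->0x1a len=5 : de 2c 22 fd c6
query mem[0x08]=0x9c, mem[0x1e]=0xc6, mem[0x26]=0x10

MEM[0x08,0x1e,0x26] = 9c c6 10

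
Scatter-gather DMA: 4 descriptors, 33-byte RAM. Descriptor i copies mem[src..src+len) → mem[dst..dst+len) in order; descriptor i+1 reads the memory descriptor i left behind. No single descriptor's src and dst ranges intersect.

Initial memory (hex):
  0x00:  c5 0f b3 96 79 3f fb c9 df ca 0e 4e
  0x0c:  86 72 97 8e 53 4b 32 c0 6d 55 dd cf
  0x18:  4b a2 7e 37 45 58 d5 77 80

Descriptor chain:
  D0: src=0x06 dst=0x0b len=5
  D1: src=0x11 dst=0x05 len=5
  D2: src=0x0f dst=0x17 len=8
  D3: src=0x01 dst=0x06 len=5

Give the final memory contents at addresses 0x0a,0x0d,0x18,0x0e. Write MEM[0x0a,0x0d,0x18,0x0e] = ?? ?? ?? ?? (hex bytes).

#0 dst[0x0b+5] := {0xfb,0xc9,0xdf,0xca,0x0e}
#1 dst[0x05+5] := {0x4b,0x32,0xc0,0x6d,0x55}
#2 dst[0x17+8] := {0x0e,0x53,0x4b,0x32,0xc0,0x6d,0x55,0xdd}
#3 dst[0x06+5] := {0x0f,0xb3,0x96,0x79,0x4b}
query mem[0x0a]=0x4b, mem[0x0d]=0xdf, mem[0x18]=0x53, mem[0x0e]=0xca

MEM[0x0a,0x0d,0x18,0x0e] = 4b df 53 ca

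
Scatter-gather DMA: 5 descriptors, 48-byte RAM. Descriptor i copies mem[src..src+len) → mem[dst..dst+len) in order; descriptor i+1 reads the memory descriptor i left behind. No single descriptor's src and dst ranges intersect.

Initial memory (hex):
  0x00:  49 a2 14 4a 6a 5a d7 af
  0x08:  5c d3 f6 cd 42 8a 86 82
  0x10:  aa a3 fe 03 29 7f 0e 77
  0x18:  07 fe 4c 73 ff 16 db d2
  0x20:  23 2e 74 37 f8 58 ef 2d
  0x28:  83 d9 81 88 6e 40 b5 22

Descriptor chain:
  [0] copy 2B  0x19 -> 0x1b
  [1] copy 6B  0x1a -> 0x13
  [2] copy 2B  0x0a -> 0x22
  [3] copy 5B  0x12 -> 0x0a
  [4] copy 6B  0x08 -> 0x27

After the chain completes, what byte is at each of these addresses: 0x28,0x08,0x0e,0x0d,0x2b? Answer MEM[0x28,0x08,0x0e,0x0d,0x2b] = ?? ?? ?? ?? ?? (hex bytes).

[0] 0x19->0x1b len=2 : fe 4c
[1] 0x1a->0x13 len=6 : 4c fe 4c 16 db d2
[2] 0x0a->0x22 len=2 : f6 cd
[3] 0x12->0x0a len=5 : fe 4c fe 4c 16
[4] 0x08->0x27 len=6 : 5c d3 fe 4c fe 4c
query mem[0x28]=0xd3, mem[0x08]=0x5c, mem[0x0e]=0x16, mem[0x0d]=0x4c, mem[0x2b]=0xfe

MEM[0x28,0x08,0x0e,0x0d,0x2b] = d3 5c 16 4c fe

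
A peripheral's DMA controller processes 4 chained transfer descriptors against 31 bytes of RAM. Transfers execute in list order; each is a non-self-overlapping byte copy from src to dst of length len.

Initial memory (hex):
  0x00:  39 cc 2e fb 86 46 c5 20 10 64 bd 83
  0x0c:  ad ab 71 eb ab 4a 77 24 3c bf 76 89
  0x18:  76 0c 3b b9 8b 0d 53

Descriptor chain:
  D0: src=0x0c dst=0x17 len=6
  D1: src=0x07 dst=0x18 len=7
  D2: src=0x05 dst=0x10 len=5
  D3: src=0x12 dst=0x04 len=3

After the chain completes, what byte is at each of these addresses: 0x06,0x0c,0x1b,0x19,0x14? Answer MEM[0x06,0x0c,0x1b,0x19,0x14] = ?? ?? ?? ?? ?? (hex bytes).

D0: mem[0x17..0x1c] <- [ad ab 71 eb ab 4a]
D1: mem[0x18..0x1e] <- [20 10 64 bd 83 ad ab]
D2: mem[0x10..0x14] <- [46 c5 20 10 64]
D3: mem[0x04..0x06] <- [20 10 64]
query mem[0x06]=0x64, mem[0x0c]=0xad, mem[0x1b]=0xbd, mem[0x19]=0x10, mem[0x14]=0x64

MEM[0x06,0x0c,0x1b,0x19,0x14] = 64 ad bd 10 64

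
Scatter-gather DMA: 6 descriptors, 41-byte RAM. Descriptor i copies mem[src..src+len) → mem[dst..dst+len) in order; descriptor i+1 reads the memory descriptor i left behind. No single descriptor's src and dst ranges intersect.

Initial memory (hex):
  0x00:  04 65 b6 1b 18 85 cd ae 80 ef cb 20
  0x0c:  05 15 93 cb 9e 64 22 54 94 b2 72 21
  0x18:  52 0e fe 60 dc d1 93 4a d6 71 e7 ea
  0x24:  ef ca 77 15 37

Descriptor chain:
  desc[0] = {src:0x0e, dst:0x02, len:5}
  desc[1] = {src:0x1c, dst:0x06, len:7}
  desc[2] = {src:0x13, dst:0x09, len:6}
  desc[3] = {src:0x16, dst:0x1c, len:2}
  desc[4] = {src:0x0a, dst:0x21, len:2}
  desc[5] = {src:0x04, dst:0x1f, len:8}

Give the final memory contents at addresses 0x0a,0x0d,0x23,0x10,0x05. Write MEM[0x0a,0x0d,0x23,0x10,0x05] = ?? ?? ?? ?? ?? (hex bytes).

MEM[0x0a,0x0d,0x23,0x10,0x05] = 94 21 93 9e 64

[0] 0x0e->0x02 len=5 : 93 cb 9e 64 22
[1] 0x1c->0x06 len=7 : dc d1 93 4a d6 71 e7
[2] 0x13->0x09 len=6 : 54 94 b2 72 21 52
[3] 0x16->0x1c len=2 : 72 21
[4] 0x0a->0x21 len=2 : 94 b2
[5] 0x04->0x1f len=8 : 9e 64 dc d1 93 54 94 b2
query mem[0x0a]=0x94, mem[0x0d]=0x21, mem[0x23]=0x93, mem[0x10]=0x9e, mem[0x05]=0x64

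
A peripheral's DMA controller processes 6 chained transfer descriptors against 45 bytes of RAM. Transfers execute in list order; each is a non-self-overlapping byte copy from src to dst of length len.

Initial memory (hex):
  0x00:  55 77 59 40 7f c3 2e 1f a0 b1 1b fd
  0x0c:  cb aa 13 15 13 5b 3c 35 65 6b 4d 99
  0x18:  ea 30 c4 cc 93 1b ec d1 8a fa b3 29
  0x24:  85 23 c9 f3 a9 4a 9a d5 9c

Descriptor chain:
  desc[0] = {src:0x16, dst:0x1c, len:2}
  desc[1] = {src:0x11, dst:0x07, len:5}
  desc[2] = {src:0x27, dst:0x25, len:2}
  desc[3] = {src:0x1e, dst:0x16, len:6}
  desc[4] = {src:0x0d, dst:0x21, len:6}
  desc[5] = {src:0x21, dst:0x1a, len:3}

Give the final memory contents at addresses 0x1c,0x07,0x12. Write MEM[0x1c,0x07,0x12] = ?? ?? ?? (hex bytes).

  after D0: wrote 2B at 0x1c = 4d99
  after D1: wrote 5B at 0x07 = 5b3c35656b
  after D2: wrote 2B at 0x25 = f3a9
  after D3: wrote 6B at 0x16 = ecd18afab329
  after D4: wrote 6B at 0x21 = aa1315135b3c
  after D5: wrote 3B at 0x1a = aa1315
query mem[0x1c]=0x15, mem[0x07]=0x5b, mem[0x12]=0x3c

MEM[0x1c,0x07,0x12] = 15 5b 3c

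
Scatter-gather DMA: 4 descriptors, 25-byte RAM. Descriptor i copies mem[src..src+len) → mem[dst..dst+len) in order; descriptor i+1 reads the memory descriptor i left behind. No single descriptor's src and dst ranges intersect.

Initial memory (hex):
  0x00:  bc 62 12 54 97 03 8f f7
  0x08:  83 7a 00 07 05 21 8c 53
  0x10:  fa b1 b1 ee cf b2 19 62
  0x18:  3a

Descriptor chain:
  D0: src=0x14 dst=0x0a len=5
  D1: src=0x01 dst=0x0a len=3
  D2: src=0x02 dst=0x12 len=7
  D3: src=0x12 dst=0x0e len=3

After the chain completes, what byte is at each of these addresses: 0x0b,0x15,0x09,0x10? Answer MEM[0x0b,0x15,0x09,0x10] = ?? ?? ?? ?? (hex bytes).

MEM[0x0b,0x15,0x09,0x10] = 12 03 7a 97

D0: mem[0x0a..0x0e] <- [cf b2 19 62 3a]
D1: mem[0x0a..0x0c] <- [62 12 54]
D2: mem[0x12..0x18] <- [12 54 97 03 8f f7 83]
D3: mem[0x0e..0x10] <- [12 54 97]
query mem[0x0b]=0x12, mem[0x15]=0x03, mem[0x09]=0x7a, mem[0x10]=0x97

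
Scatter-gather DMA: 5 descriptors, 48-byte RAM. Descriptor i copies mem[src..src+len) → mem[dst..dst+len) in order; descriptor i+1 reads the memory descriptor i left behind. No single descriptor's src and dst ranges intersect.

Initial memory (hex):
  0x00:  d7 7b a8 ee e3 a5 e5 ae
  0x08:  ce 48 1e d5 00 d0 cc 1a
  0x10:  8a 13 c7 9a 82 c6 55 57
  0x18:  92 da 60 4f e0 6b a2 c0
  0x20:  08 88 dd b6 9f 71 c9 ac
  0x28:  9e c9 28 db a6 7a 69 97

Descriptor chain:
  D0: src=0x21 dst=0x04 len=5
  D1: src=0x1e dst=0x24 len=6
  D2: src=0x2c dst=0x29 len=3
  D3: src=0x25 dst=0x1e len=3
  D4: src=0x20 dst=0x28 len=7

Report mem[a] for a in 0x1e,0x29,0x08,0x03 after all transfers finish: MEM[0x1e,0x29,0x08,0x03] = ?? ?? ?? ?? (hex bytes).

MEM[0x1e,0x29,0x08,0x03] = c0 88 71 ee

D0: mem[0x04..0x08] <- [88 dd b6 9f 71]
D1: mem[0x24..0x29] <- [a2 c0 08 88 dd b6]
D2: mem[0x29..0x2b] <- [a6 7a 69]
D3: mem[0x1e..0x20] <- [c0 08 88]
D4: mem[0x28..0x2e] <- [88 88 dd b6 a2 c0 08]
query mem[0x1e]=0xc0, mem[0x29]=0x88, mem[0x08]=0x71, mem[0x03]=0xee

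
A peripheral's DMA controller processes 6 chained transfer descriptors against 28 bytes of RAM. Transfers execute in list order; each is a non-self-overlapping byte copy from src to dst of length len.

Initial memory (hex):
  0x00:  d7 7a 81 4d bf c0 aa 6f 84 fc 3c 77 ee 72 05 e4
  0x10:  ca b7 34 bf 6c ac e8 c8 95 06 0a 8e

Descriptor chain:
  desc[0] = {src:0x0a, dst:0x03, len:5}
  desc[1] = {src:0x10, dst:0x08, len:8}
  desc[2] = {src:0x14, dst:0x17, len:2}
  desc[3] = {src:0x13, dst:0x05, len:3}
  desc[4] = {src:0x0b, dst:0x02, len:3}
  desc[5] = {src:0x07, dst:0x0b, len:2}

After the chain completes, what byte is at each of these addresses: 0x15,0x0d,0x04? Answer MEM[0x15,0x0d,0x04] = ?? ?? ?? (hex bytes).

D0: mem[0x03..0x07] <- [3c 77 ee 72 05]
D1: mem[0x08..0x0f] <- [ca b7 34 bf 6c ac e8 c8]
D2: mem[0x17..0x18] <- [6c ac]
D3: mem[0x05..0x07] <- [bf 6c ac]
D4: mem[0x02..0x04] <- [bf 6c ac]
D5: mem[0x0b..0x0c] <- [ac ca]
query mem[0x15]=0xac, mem[0x0d]=0xac, mem[0x04]=0xac

MEM[0x15,0x0d,0x04] = ac ac ac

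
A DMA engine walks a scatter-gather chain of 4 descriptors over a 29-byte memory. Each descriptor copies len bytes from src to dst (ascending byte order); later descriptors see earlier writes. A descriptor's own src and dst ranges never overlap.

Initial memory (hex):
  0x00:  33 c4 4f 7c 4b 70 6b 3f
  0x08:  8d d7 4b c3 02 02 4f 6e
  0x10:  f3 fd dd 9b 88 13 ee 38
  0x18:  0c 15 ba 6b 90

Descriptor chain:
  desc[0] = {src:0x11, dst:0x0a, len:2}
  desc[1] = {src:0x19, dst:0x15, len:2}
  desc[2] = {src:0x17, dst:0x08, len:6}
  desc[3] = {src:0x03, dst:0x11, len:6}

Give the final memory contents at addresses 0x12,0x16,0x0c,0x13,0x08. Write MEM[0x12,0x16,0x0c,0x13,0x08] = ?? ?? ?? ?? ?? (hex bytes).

  after D0: wrote 2B at 0x0a = fddd
  after D1: wrote 2B at 0x15 = 15ba
  after D2: wrote 6B at 0x08 = 380c15ba6b90
  after D3: wrote 6B at 0x11 = 7c4b706b3f38
query mem[0x12]=0x4b, mem[0x16]=0x38, mem[0x0c]=0x6b, mem[0x13]=0x70, mem[0x08]=0x38

MEM[0x12,0x16,0x0c,0x13,0x08] = 4b 38 6b 70 38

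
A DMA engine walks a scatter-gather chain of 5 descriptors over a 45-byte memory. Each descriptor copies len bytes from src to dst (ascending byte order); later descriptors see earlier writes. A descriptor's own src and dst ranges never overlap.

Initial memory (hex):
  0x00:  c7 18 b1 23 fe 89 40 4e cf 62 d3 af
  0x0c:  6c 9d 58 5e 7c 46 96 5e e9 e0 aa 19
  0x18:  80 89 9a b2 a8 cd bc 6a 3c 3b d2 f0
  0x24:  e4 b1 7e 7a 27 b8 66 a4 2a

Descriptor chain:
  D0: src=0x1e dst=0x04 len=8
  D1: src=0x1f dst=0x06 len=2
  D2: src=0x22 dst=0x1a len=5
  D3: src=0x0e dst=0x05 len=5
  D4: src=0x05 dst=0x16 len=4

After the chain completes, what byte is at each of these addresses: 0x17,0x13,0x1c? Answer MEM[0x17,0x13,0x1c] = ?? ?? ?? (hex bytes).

D0: mem[0x04..0x0b] <- [bc 6a 3c 3b d2 f0 e4 b1]
D1: mem[0x06..0x07] <- [6a 3c]
D2: mem[0x1a..0x1e] <- [d2 f0 e4 b1 7e]
D3: mem[0x05..0x09] <- [58 5e 7c 46 96]
D4: mem[0x16..0x19] <- [58 5e 7c 46]
query mem[0x17]=0x5e, mem[0x13]=0x5e, mem[0x1c]=0xe4

MEM[0x17,0x13,0x1c] = 5e 5e e4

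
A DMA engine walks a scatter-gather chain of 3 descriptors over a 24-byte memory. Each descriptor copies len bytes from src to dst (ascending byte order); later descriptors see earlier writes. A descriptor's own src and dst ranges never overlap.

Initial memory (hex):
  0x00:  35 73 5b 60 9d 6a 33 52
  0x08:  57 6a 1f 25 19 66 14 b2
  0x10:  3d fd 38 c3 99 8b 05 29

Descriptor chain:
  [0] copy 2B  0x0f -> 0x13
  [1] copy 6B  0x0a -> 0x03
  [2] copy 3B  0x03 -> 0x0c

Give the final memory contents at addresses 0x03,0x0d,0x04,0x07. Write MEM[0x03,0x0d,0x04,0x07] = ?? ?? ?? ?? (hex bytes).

MEM[0x03,0x0d,0x04,0x07] = 1f 25 25 14

  after D0: wrote 2B at 0x13 = b23d
  after D1: wrote 6B at 0x03 = 1f25196614b2
  after D2: wrote 3B at 0x0c = 1f2519
query mem[0x03]=0x1f, mem[0x0d]=0x25, mem[0x04]=0x25, mem[0x07]=0x14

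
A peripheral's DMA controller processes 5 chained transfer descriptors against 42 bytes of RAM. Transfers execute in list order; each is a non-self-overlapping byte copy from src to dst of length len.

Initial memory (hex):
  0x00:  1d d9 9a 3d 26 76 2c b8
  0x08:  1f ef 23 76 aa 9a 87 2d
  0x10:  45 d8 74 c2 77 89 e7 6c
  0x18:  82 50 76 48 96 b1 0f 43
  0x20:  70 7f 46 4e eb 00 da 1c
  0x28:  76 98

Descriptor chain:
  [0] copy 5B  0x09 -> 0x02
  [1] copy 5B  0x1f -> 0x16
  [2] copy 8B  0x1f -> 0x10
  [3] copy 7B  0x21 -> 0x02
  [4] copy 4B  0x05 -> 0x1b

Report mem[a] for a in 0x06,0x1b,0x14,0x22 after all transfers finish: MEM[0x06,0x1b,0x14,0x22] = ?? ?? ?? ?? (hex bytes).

[0] 0x09->0x02 len=5 : ef 23 76 aa 9a
[1] 0x1f->0x16 len=5 : 43 70 7f 46 4e
[2] 0x1f->0x10 len=8 : 43 70 7f 46 4e eb 00 da
[3] 0x21->0x02 len=7 : 7f 46 4e eb 00 da 1c
[4] 0x05->0x1b len=4 : eb 00 da 1c
query mem[0x06]=0x00, mem[0x1b]=0xeb, mem[0x14]=0x4e, mem[0x22]=0x46

MEM[0x06,0x1b,0x14,0x22] = 00 eb 4e 46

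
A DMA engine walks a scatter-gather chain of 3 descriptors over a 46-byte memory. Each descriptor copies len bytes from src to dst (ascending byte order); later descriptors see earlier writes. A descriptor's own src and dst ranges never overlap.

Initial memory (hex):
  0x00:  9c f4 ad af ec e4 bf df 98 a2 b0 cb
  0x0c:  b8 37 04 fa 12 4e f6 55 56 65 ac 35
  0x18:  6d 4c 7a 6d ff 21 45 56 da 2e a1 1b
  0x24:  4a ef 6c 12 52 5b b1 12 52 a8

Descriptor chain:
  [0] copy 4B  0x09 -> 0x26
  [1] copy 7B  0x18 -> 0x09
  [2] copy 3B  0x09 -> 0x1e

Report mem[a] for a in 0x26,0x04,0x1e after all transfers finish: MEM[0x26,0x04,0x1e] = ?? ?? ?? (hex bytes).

MEM[0x26,0x04,0x1e] = a2 ec 6d

  after D0: wrote 4B at 0x26 = a2b0cbb8
  after D1: wrote 7B at 0x09 = 6d4c7a6dff2145
  after D2: wrote 3B at 0x1e = 6d4c7a
query mem[0x26]=0xa2, mem[0x04]=0xec, mem[0x1e]=0x6d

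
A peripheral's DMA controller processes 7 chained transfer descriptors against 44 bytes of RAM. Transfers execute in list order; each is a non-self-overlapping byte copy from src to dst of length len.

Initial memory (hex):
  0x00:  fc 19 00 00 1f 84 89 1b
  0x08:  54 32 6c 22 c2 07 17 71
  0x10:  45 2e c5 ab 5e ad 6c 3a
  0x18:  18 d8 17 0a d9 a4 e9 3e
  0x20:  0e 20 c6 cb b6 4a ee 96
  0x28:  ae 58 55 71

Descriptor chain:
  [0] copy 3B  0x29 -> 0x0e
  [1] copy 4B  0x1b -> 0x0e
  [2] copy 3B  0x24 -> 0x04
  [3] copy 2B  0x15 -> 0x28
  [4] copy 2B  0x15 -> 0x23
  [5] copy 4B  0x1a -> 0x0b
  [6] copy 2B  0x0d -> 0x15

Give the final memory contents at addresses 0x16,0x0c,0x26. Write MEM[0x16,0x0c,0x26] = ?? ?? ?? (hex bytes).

  after D0: wrote 3B at 0x0e = 585571
  after D1: wrote 4B at 0x0e = 0ad9a4e9
  after D2: wrote 3B at 0x04 = b64aee
  after D3: wrote 2B at 0x28 = ad6c
  after D4: wrote 2B at 0x23 = ad6c
  after D5: wrote 4B at 0x0b = 170ad9a4
  after D6: wrote 2B at 0x15 = d9a4
query mem[0x16]=0xa4, mem[0x0c]=0x0a, mem[0x26]=0xee

MEM[0x16,0x0c,0x26] = a4 0a ee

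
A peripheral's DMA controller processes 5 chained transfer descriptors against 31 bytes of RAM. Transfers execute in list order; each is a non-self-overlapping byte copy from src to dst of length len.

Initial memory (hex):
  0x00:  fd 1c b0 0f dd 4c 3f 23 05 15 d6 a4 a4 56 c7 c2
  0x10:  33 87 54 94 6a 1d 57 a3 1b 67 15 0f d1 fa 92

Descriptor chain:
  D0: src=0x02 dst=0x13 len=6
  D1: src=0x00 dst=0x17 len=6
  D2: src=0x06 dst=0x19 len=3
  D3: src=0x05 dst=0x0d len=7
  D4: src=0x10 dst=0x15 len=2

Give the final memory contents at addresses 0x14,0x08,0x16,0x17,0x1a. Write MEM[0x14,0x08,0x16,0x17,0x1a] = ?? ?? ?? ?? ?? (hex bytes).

D0: mem[0x13..0x18] <- [b0 0f dd 4c 3f 23]
D1: mem[0x17..0x1c] <- [fd 1c b0 0f dd 4c]
D2: mem[0x19..0x1b] <- [3f 23 05]
D3: mem[0x0d..0x13] <- [4c 3f 23 05 15 d6 a4]
D4: mem[0x15..0x16] <- [05 15]
query mem[0x14]=0x0f, mem[0x08]=0x05, mem[0x16]=0x15, mem[0x17]=0xfd, mem[0x1a]=0x23

MEM[0x14,0x08,0x16,0x17,0x1a] = 0f 05 15 fd 23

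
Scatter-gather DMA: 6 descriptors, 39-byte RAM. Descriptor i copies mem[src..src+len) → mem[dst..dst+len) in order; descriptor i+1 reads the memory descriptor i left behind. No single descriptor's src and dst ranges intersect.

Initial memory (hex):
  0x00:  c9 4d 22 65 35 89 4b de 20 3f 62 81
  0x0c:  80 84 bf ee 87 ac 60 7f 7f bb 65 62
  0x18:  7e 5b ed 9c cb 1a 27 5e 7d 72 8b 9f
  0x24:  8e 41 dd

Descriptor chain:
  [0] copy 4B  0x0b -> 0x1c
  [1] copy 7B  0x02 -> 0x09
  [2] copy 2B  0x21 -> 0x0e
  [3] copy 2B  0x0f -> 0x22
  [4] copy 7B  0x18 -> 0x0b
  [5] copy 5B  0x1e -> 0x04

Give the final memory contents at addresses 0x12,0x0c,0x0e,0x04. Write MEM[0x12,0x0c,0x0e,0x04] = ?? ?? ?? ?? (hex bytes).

#0 dst[0x1c+4] := {0x81,0x80,0x84,0xbf}
#1 dst[0x09+7] := {0x22,0x65,0x35,0x89,0x4b,0xde,0x20}
#2 dst[0x0e+2] := {0x72,0x8b}
#3 dst[0x22+2] := {0x8b,0x87}
#4 dst[0x0b+7] := {0x7e,0x5b,0xed,0x9c,0x81,0x80,0x84}
#5 dst[0x04+5] := {0x84,0xbf,0x7d,0x72,0x8b}
query mem[0x12]=0x60, mem[0x0c]=0x5b, mem[0x0e]=0x9c, mem[0x04]=0x84

MEM[0x12,0x0c,0x0e,0x04] = 60 5b 9c 84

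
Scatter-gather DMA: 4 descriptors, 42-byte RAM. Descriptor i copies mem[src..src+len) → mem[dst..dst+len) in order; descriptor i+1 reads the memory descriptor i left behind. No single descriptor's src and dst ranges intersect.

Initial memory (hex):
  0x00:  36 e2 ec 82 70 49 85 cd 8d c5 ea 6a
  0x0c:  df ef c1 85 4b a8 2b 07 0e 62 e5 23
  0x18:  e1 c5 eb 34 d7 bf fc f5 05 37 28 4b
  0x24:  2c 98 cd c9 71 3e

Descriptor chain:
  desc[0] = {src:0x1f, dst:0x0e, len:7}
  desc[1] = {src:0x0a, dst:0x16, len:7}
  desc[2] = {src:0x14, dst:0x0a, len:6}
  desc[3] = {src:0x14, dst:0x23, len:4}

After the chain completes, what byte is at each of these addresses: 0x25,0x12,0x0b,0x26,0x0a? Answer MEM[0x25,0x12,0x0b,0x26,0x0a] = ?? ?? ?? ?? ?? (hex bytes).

[0] 0x1f->0x0e len=7 : f5 05 37 28 4b 2c 98
[1] 0x0a->0x16 len=7 : ea 6a df ef f5 05 37
[2] 0x14->0x0a len=6 : 98 62 ea 6a df ef
[3] 0x14->0x23 len=4 : 98 62 ea 6a
query mem[0x25]=0xea, mem[0x12]=0x4b, mem[0x0b]=0x62, mem[0x26]=0x6a, mem[0x0a]=0x98

MEM[0x25,0x12,0x0b,0x26,0x0a] = ea 4b 62 6a 98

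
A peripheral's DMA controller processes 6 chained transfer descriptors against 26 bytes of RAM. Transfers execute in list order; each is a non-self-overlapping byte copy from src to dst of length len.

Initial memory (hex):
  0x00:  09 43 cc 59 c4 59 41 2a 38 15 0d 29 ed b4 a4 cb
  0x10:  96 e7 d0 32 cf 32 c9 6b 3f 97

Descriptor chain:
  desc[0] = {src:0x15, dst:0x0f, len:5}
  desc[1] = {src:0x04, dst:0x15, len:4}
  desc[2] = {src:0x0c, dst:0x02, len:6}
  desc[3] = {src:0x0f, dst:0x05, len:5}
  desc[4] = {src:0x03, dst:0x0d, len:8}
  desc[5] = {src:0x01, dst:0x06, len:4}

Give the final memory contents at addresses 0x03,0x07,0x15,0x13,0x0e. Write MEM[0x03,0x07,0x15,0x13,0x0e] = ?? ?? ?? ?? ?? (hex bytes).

MEM[0x03,0x07,0x15,0x13,0x0e] = b4 ed c4 97 a4

#0 dst[0x0f+5] := {0x32,0xc9,0x6b,0x3f,0x97}
#1 dst[0x15+4] := {0xc4,0x59,0x41,0x2a}
#2 dst[0x02+6] := {0xed,0xb4,0xa4,0x32,0xc9,0x6b}
#3 dst[0x05+5] := {0x32,0xc9,0x6b,0x3f,0x97}
#4 dst[0x0d+8] := {0xb4,0xa4,0x32,0xc9,0x6b,0x3f,0x97,0x0d}
#5 dst[0x06+4] := {0x43,0xed,0xb4,0xa4}
query mem[0x03]=0xb4, mem[0x07]=0xed, mem[0x15]=0xc4, mem[0x13]=0x97, mem[0x0e]=0xa4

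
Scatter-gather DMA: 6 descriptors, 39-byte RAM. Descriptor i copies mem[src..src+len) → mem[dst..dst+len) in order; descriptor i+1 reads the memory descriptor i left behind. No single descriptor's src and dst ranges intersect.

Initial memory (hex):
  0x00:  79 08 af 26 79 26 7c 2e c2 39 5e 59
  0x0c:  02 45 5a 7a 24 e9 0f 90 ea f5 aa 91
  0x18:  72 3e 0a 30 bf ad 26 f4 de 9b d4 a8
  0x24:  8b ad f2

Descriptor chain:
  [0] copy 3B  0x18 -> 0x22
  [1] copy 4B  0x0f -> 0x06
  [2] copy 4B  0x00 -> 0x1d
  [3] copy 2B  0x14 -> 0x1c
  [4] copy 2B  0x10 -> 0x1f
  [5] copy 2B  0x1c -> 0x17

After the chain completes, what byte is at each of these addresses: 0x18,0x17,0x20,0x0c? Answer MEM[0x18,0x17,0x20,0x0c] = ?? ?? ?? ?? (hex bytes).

D0: mem[0x22..0x24] <- [72 3e 0a]
D1: mem[0x06..0x09] <- [7a 24 e9 0f]
D2: mem[0x1d..0x20] <- [79 08 af 26]
D3: mem[0x1c..0x1d] <- [ea f5]
D4: mem[0x1f..0x20] <- [24 e9]
D5: mem[0x17..0x18] <- [ea f5]
query mem[0x18]=0xf5, mem[0x17]=0xea, mem[0x20]=0xe9, mem[0x0c]=0x02

MEM[0x18,0x17,0x20,0x0c] = f5 ea e9 02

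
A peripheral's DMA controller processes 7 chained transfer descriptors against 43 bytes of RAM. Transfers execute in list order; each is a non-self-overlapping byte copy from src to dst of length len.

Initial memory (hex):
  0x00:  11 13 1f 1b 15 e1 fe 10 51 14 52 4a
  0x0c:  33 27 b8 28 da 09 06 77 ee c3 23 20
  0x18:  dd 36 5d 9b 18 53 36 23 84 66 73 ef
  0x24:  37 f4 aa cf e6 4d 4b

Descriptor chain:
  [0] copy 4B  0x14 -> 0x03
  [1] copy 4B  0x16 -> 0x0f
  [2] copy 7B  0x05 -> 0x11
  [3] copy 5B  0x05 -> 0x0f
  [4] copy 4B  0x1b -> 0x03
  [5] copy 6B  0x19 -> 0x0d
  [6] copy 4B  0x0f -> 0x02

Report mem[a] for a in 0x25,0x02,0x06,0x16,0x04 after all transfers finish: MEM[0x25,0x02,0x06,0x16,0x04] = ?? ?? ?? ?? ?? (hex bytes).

#0 dst[0x03+4] := {0xee,0xc3,0x23,0x20}
#1 dst[0x0f+4] := {0x23,0x20,0xdd,0x36}
#2 dst[0x11+7] := {0x23,0x20,0x10,0x51,0x14,0x52,0x4a}
#3 dst[0x0f+5] := {0x23,0x20,0x10,0x51,0x14}
#4 dst[0x03+4] := {0x9b,0x18,0x53,0x36}
#5 dst[0x0d+6] := {0x36,0x5d,0x9b,0x18,0x53,0x36}
#6 dst[0x02+4] := {0x9b,0x18,0x53,0x36}
query mem[0x25]=0xf4, mem[0x02]=0x9b, mem[0x06]=0x36, mem[0x16]=0x52, mem[0x04]=0x53

MEM[0x25,0x02,0x06,0x16,0x04] = f4 9b 36 52 53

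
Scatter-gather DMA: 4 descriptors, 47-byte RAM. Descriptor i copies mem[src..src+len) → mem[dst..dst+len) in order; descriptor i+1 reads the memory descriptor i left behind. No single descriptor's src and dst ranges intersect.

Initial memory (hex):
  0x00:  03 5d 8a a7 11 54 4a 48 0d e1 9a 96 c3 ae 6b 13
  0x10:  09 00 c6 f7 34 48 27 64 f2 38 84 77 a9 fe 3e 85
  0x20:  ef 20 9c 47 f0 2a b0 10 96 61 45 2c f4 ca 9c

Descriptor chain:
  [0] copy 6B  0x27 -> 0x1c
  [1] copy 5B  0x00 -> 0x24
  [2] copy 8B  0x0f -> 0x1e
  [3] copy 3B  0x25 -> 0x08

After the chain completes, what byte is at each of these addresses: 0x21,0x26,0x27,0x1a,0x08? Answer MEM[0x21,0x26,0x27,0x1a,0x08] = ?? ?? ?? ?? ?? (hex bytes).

D0: mem[0x1c..0x21] <- [10 96 61 45 2c f4]
D1: mem[0x24..0x28] <- [03 5d 8a a7 11]
D2: mem[0x1e..0x25] <- [13 09 00 c6 f7 34 48 27]
D3: mem[0x08..0x0a] <- [27 8a a7]
query mem[0x21]=0xc6, mem[0x26]=0x8a, mem[0x27]=0xa7, mem[0x1a]=0x84, mem[0x08]=0x27

MEM[0x21,0x26,0x27,0x1a,0x08] = c6 8a a7 84 27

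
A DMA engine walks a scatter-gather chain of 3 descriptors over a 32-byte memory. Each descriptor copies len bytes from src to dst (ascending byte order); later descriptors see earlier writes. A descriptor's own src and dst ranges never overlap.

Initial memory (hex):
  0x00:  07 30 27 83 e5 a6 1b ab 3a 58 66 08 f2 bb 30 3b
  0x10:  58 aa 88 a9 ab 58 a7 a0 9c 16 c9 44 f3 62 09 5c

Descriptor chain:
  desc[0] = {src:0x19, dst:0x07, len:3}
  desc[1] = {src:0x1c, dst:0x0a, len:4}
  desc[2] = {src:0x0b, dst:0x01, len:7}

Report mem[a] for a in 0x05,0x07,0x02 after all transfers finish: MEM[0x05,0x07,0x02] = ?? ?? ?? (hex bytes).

  after D0: wrote 3B at 0x07 = 16c944
  after D1: wrote 4B at 0x0a = f362095c
  after D2: wrote 7B at 0x01 = 62095c303b58aa
query mem[0x05]=0x3b, mem[0x07]=0xaa, mem[0x02]=0x09

MEM[0x05,0x07,0x02] = 3b aa 09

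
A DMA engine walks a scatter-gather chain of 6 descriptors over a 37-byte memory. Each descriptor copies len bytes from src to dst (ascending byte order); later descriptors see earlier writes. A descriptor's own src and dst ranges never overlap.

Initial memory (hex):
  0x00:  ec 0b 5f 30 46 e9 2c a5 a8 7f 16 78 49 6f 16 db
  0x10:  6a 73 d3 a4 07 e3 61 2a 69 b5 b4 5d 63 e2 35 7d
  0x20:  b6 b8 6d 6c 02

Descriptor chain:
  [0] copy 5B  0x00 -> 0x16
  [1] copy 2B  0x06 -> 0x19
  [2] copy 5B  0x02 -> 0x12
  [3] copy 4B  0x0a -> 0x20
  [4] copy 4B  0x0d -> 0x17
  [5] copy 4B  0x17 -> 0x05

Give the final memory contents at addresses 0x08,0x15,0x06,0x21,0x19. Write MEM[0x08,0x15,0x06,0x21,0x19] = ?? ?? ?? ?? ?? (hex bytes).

[0] 0x00->0x16 len=5 : ec 0b 5f 30 46
[1] 0x06->0x19 len=2 : 2c a5
[2] 0x02->0x12 len=5 : 5f 30 46 e9 2c
[3] 0x0a->0x20 len=4 : 16 78 49 6f
[4] 0x0d->0x17 len=4 : 6f 16 db 6a
[5] 0x17->0x05 len=4 : 6f 16 db 6a
query mem[0x08]=0x6a, mem[0x15]=0xe9, mem[0x06]=0x16, mem[0x21]=0x78, mem[0x19]=0xdb

MEM[0x08,0x15,0x06,0x21,0x19] = 6a e9 16 78 db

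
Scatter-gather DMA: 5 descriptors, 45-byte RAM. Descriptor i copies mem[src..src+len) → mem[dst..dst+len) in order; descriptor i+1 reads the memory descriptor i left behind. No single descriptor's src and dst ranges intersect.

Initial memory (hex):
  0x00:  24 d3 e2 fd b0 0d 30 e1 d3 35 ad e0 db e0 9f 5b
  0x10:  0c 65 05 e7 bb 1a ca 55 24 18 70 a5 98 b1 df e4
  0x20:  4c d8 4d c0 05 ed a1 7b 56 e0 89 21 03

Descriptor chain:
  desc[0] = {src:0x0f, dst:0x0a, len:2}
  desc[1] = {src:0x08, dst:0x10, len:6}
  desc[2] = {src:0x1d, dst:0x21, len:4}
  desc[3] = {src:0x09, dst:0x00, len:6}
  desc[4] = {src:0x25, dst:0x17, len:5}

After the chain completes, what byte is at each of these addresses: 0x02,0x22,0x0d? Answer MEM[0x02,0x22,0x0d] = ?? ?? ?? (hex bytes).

#0 dst[0x0a+2] := {0x5b,0x0c}
#1 dst[0x10+6] := {0xd3,0x35,0x5b,0x0c,0xdb,0xe0}
#2 dst[0x21+4] := {0xb1,0xdf,0xe4,0x4c}
#3 dst[0x00+6] := {0x35,0x5b,0x0c,0xdb,0xe0,0x9f}
#4 dst[0x17+5] := {0xed,0xa1,0x7b,0x56,0xe0}
query mem[0x02]=0x0c, mem[0x22]=0xdf, mem[0x0d]=0xe0

MEM[0x02,0x22,0x0d] = 0c df e0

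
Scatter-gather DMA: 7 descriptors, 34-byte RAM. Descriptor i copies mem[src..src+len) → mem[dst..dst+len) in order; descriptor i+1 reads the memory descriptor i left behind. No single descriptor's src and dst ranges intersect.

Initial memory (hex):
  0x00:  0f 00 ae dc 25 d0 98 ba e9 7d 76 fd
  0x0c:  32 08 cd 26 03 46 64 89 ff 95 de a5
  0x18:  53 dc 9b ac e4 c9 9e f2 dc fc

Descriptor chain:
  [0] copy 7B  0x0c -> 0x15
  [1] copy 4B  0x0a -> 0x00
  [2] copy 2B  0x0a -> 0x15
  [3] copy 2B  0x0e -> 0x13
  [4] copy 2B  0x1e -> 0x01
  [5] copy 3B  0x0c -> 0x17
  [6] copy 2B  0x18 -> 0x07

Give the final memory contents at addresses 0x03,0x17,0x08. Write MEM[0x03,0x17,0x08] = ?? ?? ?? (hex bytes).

#0 dst[0x15+7] := {0x32,0x08,0xcd,0x26,0x03,0x46,0x64}
#1 dst[0x00+4] := {0x76,0xfd,0x32,0x08}
#2 dst[0x15+2] := {0x76,0xfd}
#3 dst[0x13+2] := {0xcd,0x26}
#4 dst[0x01+2] := {0x9e,0xf2}
#5 dst[0x17+3] := {0x32,0x08,0xcd}
#6 dst[0x07+2] := {0x08,0xcd}
query mem[0x03]=0x08, mem[0x17]=0x32, mem[0x08]=0xcd

MEM[0x03,0x17,0x08] = 08 32 cd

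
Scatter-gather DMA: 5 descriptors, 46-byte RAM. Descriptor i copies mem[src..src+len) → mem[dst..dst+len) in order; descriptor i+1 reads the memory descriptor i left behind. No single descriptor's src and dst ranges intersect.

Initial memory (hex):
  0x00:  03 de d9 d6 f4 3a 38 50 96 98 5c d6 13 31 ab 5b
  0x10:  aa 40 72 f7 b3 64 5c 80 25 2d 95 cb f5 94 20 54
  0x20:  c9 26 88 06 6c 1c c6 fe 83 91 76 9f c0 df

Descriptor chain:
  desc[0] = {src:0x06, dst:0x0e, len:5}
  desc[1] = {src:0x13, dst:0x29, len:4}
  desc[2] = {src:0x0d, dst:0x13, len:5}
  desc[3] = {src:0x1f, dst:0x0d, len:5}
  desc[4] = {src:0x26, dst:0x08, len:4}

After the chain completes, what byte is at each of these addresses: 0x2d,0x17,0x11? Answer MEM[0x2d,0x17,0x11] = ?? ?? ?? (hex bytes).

D0: mem[0x0e..0x12] <- [38 50 96 98 5c]
D1: mem[0x29..0x2c] <- [f7 b3 64 5c]
D2: mem[0x13..0x17] <- [31 38 50 96 98]
D3: mem[0x0d..0x11] <- [54 c9 26 88 06]
D4: mem[0x08..0x0b] <- [c6 fe 83 f7]
query mem[0x2d]=0xdf, mem[0x17]=0x98, mem[0x11]=0x06

MEM[0x2d,0x17,0x11] = df 98 06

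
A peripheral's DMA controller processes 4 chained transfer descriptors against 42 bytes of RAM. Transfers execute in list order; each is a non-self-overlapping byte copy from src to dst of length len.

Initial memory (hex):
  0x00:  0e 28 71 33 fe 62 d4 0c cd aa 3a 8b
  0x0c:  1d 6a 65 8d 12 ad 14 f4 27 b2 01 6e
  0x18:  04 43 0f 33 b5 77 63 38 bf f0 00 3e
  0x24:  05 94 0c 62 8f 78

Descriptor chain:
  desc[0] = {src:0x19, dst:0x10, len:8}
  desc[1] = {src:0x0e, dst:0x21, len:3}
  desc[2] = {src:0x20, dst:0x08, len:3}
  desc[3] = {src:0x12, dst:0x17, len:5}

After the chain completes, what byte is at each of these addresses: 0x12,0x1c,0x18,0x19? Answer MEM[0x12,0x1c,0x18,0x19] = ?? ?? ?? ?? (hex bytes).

MEM[0x12,0x1c,0x18,0x19] = 33 b5 b5 77

[0] 0x19->0x10 len=8 : 43 0f 33 b5 77 63 38 bf
[1] 0x0e->0x21 len=3 : 65 8d 43
[2] 0x20->0x08 len=3 : bf 65 8d
[3] 0x12->0x17 len=5 : 33 b5 77 63 38
query mem[0x12]=0x33, mem[0x1c]=0xb5, mem[0x18]=0xb5, mem[0x19]=0x77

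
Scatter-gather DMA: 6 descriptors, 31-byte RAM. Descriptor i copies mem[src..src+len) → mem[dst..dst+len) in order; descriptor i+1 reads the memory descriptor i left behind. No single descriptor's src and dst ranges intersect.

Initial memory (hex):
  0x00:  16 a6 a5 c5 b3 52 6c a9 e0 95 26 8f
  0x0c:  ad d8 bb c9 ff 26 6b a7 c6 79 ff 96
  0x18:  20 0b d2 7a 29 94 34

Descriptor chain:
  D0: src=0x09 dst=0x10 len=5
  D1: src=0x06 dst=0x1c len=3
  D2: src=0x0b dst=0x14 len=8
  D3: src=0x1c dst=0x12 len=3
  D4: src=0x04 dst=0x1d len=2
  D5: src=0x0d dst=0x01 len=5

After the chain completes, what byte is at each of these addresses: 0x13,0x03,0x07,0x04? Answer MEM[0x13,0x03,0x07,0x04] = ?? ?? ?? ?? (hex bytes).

MEM[0x13,0x03,0x07,0x04] = a9 c9 a9 95

[0] 0x09->0x10 len=5 : 95 26 8f ad d8
[1] 0x06->0x1c len=3 : 6c a9 e0
[2] 0x0b->0x14 len=8 : 8f ad d8 bb c9 95 26 8f
[3] 0x1c->0x12 len=3 : 6c a9 e0
[4] 0x04->0x1d len=2 : b3 52
[5] 0x0d->0x01 len=5 : d8 bb c9 95 26
query mem[0x13]=0xa9, mem[0x03]=0xc9, mem[0x07]=0xa9, mem[0x04]=0x95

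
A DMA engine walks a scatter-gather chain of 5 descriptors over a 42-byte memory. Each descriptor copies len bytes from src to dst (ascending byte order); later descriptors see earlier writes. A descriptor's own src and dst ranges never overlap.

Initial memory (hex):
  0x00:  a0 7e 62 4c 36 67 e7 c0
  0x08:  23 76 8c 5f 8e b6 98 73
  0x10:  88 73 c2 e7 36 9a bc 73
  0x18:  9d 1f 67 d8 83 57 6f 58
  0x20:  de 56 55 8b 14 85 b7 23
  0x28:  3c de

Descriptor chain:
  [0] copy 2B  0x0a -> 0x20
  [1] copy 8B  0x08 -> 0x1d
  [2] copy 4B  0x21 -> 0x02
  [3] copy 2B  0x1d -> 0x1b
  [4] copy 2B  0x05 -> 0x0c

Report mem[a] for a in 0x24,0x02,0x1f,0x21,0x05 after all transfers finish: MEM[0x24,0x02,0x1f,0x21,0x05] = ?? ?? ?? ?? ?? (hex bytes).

D0: mem[0x20..0x21] <- [8c 5f]
D1: mem[0x1d..0x24] <- [23 76 8c 5f 8e b6 98 73]
D2: mem[0x02..0x05] <- [8e b6 98 73]
D3: mem[0x1b..0x1c] <- [23 76]
D4: mem[0x0c..0x0d] <- [73 e7]
query mem[0x24]=0x73, mem[0x02]=0x8e, mem[0x1f]=0x8c, mem[0x21]=0x8e, mem[0x05]=0x73

MEM[0x24,0x02,0x1f,0x21,0x05] = 73 8e 8c 8e 73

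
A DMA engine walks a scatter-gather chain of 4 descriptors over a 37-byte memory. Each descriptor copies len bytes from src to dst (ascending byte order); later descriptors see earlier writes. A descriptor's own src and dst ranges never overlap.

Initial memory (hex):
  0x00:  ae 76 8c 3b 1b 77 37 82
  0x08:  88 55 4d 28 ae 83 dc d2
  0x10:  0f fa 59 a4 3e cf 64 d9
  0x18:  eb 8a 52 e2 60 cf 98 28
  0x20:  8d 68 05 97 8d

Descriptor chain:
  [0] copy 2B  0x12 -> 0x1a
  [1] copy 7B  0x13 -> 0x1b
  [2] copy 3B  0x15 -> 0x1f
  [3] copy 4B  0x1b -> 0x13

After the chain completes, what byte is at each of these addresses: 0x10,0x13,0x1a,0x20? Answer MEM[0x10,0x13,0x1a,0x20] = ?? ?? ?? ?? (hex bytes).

#0 dst[0x1a+2] := {0x59,0xa4}
#1 dst[0x1b+7] := {0xa4,0x3e,0xcf,0x64,0xd9,0xeb,0x8a}
#2 dst[0x1f+3] := {0xcf,0x64,0xd9}
#3 dst[0x13+4] := {0xa4,0x3e,0xcf,0x64}
query mem[0x10]=0x0f, mem[0x13]=0xa4, mem[0x1a]=0x59, mem[0x20]=0x64

MEM[0x10,0x13,0x1a,0x20] = 0f a4 59 64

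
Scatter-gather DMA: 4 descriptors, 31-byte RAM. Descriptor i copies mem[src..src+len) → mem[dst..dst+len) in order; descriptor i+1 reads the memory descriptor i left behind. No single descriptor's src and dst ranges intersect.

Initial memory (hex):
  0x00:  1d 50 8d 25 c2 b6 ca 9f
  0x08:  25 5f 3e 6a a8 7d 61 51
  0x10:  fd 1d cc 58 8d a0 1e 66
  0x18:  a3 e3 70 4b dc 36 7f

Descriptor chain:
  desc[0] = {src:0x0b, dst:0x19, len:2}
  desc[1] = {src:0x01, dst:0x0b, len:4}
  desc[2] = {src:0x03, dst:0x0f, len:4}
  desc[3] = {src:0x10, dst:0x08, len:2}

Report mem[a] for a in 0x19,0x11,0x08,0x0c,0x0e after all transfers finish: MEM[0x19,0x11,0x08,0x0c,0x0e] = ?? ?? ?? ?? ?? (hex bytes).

MEM[0x19,0x11,0x08,0x0c,0x0e] = 6a b6 c2 8d c2

[0] 0x0b->0x19 len=2 : 6a a8
[1] 0x01->0x0b len=4 : 50 8d 25 c2
[2] 0x03->0x0f len=4 : 25 c2 b6 ca
[3] 0x10->0x08 len=2 : c2 b6
query mem[0x19]=0x6a, mem[0x11]=0xb6, mem[0x08]=0xc2, mem[0x0c]=0x8d, mem[0x0e]=0xc2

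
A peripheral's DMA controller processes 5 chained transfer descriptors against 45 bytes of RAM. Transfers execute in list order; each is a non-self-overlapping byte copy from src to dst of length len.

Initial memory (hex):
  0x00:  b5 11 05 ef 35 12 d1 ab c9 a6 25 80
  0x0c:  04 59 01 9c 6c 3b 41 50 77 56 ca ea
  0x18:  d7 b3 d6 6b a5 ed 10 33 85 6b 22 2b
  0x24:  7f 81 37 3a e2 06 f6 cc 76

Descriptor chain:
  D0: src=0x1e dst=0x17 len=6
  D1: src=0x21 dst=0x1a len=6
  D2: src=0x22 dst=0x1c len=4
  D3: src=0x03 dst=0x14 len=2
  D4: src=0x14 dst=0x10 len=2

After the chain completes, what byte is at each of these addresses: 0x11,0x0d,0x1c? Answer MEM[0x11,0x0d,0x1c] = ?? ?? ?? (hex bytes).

MEM[0x11,0x0d,0x1c] = 35 59 22

  after D0: wrote 6B at 0x17 = 1033856b222b
  after D1: wrote 6B at 0x1a = 6b222b7f8137
  after D2: wrote 4B at 0x1c = 222b7f81
  after D3: wrote 2B at 0x14 = ef35
  after D4: wrote 2B at 0x10 = ef35
query mem[0x11]=0x35, mem[0x0d]=0x59, mem[0x1c]=0x22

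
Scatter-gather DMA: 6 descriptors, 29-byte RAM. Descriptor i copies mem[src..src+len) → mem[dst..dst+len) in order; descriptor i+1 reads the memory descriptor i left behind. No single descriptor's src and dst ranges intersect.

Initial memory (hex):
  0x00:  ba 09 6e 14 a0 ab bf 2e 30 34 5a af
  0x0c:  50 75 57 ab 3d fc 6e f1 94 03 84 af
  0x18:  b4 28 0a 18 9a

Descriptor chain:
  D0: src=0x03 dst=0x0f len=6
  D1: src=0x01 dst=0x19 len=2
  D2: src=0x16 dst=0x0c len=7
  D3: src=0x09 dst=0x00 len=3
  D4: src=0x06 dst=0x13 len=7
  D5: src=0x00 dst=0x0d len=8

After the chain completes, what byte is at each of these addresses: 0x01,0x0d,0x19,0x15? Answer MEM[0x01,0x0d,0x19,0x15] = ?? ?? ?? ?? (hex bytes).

MEM[0x01,0x0d,0x19,0x15] = 5a 34 84 30

#0 dst[0x0f+6] := {0x14,0xa0,0xab,0xbf,0x2e,0x30}
#1 dst[0x19+2] := {0x09,0x6e}
#2 dst[0x0c+7] := {0x84,0xaf,0xb4,0x09,0x6e,0x18,0x9a}
#3 dst[0x00+3] := {0x34,0x5a,0xaf}
#4 dst[0x13+7] := {0xbf,0x2e,0x30,0x34,0x5a,0xaf,0x84}
#5 dst[0x0d+8] := {0x34,0x5a,0xaf,0x14,0xa0,0xab,0xbf,0x2e}
query mem[0x01]=0x5a, mem[0x0d]=0x34, mem[0x19]=0x84, mem[0x15]=0x30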